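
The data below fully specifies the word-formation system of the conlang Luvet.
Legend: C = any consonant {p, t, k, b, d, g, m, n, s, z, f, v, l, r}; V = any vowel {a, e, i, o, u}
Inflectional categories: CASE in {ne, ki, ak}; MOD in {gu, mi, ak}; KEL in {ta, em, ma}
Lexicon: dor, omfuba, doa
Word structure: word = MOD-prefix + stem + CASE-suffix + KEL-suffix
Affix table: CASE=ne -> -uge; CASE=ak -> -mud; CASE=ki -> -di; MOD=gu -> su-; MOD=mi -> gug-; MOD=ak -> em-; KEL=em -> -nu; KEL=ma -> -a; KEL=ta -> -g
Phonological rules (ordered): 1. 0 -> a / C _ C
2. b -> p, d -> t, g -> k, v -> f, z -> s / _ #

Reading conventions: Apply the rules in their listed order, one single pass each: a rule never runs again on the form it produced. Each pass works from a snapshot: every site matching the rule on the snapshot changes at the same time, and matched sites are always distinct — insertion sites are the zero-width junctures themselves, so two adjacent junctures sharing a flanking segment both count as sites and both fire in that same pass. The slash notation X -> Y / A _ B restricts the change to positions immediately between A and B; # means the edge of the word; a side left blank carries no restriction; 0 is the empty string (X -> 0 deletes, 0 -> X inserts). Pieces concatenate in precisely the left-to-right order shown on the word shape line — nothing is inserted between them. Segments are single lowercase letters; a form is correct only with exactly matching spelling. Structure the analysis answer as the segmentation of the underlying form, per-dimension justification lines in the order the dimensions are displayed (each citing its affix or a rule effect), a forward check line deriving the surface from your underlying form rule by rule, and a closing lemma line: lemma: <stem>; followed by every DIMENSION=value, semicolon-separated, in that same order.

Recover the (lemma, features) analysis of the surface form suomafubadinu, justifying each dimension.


underlying: su-omfuba-di-nu
CASE=ki - signalled by the affix -di
MOD=gu - signalled by the affix su-
KEL=em - signalled by the affix -nu
check: suomfubadinu -> suomafubadinu -> suomafubadinu
lemma: omfuba; CASE=ki; MOD=gu; KEL=em


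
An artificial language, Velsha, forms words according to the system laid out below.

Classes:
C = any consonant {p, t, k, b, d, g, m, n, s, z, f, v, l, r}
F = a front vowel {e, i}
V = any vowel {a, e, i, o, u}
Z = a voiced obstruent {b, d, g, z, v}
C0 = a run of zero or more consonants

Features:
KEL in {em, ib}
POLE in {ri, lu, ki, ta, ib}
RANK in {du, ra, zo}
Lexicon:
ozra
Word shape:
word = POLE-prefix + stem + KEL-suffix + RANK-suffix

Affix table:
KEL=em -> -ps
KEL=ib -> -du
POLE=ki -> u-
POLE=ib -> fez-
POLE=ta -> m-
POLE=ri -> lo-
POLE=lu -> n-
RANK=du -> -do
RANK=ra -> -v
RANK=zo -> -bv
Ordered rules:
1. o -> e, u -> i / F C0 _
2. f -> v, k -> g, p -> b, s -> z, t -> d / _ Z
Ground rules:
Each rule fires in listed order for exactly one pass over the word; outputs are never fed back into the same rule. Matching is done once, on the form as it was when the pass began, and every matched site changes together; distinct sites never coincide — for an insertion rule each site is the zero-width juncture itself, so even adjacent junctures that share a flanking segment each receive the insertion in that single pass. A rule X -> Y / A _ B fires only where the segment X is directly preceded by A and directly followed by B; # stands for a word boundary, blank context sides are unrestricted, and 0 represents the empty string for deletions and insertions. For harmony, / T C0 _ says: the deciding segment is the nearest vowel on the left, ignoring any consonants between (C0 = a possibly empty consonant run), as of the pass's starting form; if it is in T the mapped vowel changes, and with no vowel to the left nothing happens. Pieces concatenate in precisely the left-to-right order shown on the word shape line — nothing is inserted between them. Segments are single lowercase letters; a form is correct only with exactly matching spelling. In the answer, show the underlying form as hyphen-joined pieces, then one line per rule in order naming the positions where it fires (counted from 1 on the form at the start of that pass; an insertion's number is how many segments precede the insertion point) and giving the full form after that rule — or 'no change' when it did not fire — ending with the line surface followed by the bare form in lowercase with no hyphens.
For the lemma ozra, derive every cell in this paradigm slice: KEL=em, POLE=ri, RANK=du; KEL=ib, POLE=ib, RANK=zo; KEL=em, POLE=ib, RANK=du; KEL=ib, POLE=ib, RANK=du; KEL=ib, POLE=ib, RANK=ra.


cell KEL=em, POLE=ri, RANK=du:
underlying: lo-ozra-ps-do
1. o -> e, u -> i / F C0 _: no change
2. f -> v, k -> g, p -> b, s -> z, t -> d / _ Z: fires at position(s) 8: loozrapzdo
surface: loozrapzdo

cell KEL=ib, POLE=ib, RANK=zo:
underlying: fez-ozra-du-bv
1. o -> e, u -> i / F C0 _: fires at position(s) 4: fezezradubv
2. f -> v, k -> g, p -> b, s -> z, t -> d / _ Z: no change
surface: fezezradubv

cell KEL=em, POLE=ib, RANK=du:
underlying: fez-ozra-ps-do
1. o -> e, u -> i / F C0 _: fires at position(s) 4: fezezrapsdo
2. f -> v, k -> g, p -> b, s -> z, t -> d / _ Z: fires at position(s) 9: fezezrapzdo
surface: fezezrapzdo

cell KEL=ib, POLE=ib, RANK=du:
underlying: fez-ozra-du-do
1. o -> e, u -> i / F C0 _: fires at position(s) 4: fezezradudo
2. f -> v, k -> g, p -> b, s -> z, t -> d / _ Z: no change
surface: fezezradudo

cell KEL=ib, POLE=ib, RANK=ra:
underlying: fez-ozra-du-v
1. o -> e, u -> i / F C0 _: fires at position(s) 4: fezezraduv
2. f -> v, k -> g, p -> b, s -> z, t -> d / _ Z: no change
surface: fezezraduv


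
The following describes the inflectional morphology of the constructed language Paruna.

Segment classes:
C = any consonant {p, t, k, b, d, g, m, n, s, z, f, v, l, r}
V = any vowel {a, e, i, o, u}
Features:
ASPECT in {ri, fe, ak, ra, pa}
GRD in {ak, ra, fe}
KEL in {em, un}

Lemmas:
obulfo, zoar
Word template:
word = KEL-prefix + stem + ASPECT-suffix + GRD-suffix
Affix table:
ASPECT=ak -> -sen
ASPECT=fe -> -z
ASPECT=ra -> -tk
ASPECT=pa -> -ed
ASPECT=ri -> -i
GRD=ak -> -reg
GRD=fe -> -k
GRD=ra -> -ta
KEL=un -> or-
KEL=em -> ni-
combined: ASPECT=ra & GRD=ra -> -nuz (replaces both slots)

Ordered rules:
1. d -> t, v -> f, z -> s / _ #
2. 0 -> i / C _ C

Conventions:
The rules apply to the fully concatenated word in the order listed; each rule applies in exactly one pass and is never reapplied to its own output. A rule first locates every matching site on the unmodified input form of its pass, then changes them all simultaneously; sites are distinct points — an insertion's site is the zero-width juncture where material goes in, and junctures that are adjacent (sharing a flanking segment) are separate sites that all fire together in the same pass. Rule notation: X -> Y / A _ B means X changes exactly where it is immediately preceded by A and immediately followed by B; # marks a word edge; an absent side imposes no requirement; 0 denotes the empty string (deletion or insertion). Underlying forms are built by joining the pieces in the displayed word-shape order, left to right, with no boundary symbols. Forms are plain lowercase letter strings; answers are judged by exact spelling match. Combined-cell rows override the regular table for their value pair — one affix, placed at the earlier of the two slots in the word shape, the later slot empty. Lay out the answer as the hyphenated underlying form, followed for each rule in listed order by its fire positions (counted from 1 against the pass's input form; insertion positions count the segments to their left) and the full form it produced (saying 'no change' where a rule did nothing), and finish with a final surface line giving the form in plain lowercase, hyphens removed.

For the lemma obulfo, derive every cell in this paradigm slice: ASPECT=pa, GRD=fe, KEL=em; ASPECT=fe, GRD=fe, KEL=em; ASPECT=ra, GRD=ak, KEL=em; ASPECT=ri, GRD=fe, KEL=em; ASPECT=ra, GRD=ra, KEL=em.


cell ASPECT=pa, GRD=fe, KEL=em:
underlying: ni-obulfo-ed-k
1. d -> t, v -> f, z -> s / _ #: no change
2. 0 -> i / C _ C: inserts after position(s) 6, 10: niobulifoedik
surface: niobulifoedik

cell ASPECT=fe, GRD=fe, KEL=em:
underlying: ni-obulfo-z-k
1. d -> t, v -> f, z -> s / _ #: no change
2. 0 -> i / C _ C: inserts after position(s) 6, 9: niobulifozik
surface: niobulifozik

cell ASPECT=ra, GRD=ak, KEL=em:
underlying: ni-obulfo-tk-reg
1. d -> t, v -> f, z -> s / _ #: no change
2. 0 -> i / C _ C: inserts after position(s) 6, 9, 10: niobulifotikireg
surface: niobulifotikireg

cell ASPECT=ri, GRD=fe, KEL=em:
underlying: ni-obulfo-i-k
1. d -> t, v -> f, z -> s / _ #: no change
2. 0 -> i / C _ C: inserts after position(s) 6: niobulifoik
surface: niobulifoik

cell ASPECT=ra, GRD=ra, KEL=em:
underlying: ni-obulfo-nuz
1. d -> t, v -> f, z -> s / _ #: fires at position(s) 11: niobulfonus
2. 0 -> i / C _ C: inserts after position(s) 6: niobulifonus
surface: niobulifonus


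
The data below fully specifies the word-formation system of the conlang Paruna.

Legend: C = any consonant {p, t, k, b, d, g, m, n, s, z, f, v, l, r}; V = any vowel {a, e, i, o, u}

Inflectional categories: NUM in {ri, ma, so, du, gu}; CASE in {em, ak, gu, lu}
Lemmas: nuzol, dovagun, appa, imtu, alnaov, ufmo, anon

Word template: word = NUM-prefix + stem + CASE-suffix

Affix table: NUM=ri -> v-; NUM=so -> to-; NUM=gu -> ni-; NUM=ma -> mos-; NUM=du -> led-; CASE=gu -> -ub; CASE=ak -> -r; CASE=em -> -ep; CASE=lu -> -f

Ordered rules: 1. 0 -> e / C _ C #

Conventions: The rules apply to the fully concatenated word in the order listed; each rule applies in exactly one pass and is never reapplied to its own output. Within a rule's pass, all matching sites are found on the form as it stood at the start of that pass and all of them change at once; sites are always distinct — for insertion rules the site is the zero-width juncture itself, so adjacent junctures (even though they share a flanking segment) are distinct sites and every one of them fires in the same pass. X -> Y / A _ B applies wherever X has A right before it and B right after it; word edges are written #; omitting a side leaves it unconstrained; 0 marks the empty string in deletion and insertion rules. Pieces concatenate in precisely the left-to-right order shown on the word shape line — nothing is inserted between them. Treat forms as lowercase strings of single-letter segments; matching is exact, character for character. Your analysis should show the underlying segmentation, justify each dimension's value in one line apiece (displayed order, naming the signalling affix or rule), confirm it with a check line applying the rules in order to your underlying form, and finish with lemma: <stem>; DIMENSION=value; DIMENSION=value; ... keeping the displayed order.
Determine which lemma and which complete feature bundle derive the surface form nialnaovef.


underlying: ni-alnaov-f
NUM=gu - signalled by the affix ni-
CASE=lu - signalled by the affix -f
check: nialnaovf -> nialnaovef
lemma: alnaov; NUM=gu; CASE=lu


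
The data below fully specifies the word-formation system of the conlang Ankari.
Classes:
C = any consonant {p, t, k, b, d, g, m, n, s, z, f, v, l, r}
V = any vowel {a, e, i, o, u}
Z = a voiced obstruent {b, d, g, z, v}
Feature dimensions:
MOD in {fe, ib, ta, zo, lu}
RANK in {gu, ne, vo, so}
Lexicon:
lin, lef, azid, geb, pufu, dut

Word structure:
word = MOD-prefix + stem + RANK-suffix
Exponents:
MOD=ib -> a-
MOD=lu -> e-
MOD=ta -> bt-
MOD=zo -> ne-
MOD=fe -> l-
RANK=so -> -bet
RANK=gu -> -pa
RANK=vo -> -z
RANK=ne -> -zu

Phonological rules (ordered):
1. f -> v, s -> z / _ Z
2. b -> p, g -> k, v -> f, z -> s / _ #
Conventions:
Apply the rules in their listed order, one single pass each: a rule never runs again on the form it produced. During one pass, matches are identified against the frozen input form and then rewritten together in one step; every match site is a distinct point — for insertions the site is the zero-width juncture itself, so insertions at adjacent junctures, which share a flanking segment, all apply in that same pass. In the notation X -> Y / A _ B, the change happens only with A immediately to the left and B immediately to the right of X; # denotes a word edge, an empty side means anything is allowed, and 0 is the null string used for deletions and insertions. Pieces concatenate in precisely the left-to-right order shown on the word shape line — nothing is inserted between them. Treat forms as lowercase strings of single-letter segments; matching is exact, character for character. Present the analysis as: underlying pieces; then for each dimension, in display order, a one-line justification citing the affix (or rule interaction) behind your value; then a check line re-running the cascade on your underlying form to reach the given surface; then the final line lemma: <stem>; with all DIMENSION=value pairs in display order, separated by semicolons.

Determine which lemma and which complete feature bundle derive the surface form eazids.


underlying: e-azid-z
MOD=lu - signalled by the affix e-
RANK=vo - signalled by the affix -z
check: eazidz -> eazidz -> eazids
lemma: azid; MOD=lu; RANK=vo


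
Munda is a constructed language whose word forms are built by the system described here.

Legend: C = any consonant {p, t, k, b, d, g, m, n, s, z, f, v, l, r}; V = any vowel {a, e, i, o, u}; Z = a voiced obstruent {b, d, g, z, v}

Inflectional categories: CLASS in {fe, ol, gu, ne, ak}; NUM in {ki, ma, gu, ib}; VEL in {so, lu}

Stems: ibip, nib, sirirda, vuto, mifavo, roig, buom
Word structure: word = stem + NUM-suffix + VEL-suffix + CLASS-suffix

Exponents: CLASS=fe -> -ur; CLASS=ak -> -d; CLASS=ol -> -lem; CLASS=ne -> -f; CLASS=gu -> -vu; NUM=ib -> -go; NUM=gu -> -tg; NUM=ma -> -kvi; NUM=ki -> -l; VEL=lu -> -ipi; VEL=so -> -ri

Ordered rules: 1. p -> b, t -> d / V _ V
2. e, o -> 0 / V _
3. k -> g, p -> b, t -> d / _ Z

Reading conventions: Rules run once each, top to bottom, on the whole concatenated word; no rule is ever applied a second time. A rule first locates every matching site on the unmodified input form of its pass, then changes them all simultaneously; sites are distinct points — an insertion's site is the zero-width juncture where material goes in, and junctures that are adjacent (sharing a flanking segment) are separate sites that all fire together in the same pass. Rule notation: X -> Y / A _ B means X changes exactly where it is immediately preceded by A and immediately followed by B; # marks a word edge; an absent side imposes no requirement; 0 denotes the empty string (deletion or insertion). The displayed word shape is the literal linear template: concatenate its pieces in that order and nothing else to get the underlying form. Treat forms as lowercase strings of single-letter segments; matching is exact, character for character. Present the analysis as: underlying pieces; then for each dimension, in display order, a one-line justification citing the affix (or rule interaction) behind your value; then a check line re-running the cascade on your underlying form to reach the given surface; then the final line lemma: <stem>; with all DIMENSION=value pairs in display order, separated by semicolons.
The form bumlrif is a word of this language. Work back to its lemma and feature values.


underlying: buom-l-ri-f
CLASS=ne - signalled by the affix -f
NUM=ki - signalled by the affix -l
VEL=so - signalled by the affix -ri
check: buomlrif -> buomlrif -> bumlrif -> bumlrif
lemma: buom; CLASS=ne; NUM=ki; VEL=so


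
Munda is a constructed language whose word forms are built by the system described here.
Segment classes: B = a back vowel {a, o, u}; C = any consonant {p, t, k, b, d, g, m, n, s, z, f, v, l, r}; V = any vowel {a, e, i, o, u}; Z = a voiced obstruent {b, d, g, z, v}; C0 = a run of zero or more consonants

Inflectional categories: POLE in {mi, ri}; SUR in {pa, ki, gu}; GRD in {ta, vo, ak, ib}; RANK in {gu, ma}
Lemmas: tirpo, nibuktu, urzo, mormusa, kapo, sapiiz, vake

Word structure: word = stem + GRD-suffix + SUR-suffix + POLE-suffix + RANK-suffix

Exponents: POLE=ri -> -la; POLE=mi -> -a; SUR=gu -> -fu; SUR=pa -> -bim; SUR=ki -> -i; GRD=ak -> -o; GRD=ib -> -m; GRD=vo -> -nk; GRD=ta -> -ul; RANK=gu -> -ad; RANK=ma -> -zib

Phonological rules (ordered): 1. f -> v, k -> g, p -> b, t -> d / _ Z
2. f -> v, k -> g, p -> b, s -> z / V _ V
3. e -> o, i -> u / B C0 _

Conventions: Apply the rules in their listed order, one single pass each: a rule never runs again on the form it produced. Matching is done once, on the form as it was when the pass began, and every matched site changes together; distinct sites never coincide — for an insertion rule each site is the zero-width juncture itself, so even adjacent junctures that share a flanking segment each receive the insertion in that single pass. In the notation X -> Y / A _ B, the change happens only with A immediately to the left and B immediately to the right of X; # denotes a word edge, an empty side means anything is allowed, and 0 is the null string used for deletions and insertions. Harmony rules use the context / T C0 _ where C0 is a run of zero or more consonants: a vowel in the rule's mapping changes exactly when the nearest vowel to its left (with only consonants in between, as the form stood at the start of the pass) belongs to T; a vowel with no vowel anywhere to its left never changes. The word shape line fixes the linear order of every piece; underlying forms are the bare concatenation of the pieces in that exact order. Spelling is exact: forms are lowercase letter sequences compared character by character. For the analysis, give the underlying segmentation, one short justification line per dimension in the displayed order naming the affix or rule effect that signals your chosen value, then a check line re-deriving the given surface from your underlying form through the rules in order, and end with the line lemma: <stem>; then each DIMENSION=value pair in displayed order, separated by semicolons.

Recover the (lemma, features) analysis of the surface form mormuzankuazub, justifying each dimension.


underlying: mormusa-nk-i-a-zib
POLE=mi - signalled by the affix -a
SUR=ki - signalled by the affix -i
GRD=vo - signalled by the affix -nk
RANK=ma - signalled by the affix -zib
check: mormusankiazib -> mormusankiazib -> mormuzankiazib -> mormuzankuazub
lemma: mormusa; POLE=mi; SUR=ki; GRD=vo; RANK=ma


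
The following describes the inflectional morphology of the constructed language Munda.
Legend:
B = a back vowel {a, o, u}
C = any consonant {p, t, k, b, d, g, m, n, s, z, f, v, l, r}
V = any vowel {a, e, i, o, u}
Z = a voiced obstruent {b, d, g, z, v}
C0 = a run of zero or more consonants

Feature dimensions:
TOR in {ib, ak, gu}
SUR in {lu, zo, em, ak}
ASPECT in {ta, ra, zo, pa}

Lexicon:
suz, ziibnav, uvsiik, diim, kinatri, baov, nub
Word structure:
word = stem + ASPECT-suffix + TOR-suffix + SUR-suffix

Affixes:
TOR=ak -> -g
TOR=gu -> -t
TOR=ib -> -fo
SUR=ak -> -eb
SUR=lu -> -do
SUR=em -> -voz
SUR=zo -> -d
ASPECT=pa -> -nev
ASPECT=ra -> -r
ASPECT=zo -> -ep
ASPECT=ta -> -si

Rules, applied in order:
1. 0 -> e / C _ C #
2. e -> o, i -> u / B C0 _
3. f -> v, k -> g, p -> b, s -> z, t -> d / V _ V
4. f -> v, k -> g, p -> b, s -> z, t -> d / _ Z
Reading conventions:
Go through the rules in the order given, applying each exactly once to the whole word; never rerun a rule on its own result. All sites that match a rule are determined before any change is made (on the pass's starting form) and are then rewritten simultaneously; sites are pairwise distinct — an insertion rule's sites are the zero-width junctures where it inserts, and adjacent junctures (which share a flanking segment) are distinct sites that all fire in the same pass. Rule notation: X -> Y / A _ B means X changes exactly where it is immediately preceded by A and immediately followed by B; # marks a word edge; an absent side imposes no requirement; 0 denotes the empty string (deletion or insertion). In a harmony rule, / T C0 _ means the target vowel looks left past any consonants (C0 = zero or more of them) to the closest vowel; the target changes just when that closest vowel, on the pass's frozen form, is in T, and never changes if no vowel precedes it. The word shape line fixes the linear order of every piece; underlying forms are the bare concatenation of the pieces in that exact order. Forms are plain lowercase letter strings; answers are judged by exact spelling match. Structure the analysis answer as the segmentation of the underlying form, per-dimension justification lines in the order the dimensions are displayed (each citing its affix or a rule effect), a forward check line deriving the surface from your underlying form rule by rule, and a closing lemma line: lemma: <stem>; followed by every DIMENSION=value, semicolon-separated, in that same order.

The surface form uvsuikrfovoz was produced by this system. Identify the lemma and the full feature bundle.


underlying: uvsiik-r-fo-voz
TOR=ib - signalled by the affix -fo
SUR=em - signalled by the affix -voz
ASPECT=ra - signalled by the affix -r
check: uvsiikrfovoz -> uvsiikrfovoz -> uvsuikrfovoz -> uvsuikrfovoz -> uvsuikrfovoz
lemma: uvsiik; TOR=ib; SUR=em; ASPECT=ra


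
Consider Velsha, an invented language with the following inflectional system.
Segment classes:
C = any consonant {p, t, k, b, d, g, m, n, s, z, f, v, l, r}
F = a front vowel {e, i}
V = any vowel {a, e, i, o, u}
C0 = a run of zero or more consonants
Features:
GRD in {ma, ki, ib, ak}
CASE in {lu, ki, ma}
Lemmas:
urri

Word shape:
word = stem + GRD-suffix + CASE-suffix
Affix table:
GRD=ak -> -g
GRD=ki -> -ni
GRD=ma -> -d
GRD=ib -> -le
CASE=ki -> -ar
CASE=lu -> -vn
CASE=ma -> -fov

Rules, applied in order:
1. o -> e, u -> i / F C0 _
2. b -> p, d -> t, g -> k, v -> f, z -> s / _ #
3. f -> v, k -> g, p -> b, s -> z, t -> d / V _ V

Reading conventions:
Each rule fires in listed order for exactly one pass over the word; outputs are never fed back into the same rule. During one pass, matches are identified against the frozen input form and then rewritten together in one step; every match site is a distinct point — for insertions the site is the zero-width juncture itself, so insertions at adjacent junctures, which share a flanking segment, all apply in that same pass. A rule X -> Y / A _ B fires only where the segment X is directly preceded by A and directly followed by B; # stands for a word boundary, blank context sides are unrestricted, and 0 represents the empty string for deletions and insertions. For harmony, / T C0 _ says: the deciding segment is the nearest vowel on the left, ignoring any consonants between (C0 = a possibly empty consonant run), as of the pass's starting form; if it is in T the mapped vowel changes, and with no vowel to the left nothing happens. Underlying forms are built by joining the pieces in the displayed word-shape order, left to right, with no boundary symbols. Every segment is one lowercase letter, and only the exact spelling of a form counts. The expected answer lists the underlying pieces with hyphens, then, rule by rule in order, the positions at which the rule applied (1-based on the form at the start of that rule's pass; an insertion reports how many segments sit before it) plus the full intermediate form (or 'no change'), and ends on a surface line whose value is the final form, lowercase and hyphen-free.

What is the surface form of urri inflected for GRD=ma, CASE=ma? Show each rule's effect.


underlying: urri-d-fov
1. o -> e, u -> i / F C0 _: fires at position(s) 7: urridfev
2. b -> p, d -> t, g -> k, v -> f, z -> s / _ #: fires at position(s) 8: urridfef
3. f -> v, k -> g, p -> b, s -> z, t -> d / V _ V: no change
surface: urridfef


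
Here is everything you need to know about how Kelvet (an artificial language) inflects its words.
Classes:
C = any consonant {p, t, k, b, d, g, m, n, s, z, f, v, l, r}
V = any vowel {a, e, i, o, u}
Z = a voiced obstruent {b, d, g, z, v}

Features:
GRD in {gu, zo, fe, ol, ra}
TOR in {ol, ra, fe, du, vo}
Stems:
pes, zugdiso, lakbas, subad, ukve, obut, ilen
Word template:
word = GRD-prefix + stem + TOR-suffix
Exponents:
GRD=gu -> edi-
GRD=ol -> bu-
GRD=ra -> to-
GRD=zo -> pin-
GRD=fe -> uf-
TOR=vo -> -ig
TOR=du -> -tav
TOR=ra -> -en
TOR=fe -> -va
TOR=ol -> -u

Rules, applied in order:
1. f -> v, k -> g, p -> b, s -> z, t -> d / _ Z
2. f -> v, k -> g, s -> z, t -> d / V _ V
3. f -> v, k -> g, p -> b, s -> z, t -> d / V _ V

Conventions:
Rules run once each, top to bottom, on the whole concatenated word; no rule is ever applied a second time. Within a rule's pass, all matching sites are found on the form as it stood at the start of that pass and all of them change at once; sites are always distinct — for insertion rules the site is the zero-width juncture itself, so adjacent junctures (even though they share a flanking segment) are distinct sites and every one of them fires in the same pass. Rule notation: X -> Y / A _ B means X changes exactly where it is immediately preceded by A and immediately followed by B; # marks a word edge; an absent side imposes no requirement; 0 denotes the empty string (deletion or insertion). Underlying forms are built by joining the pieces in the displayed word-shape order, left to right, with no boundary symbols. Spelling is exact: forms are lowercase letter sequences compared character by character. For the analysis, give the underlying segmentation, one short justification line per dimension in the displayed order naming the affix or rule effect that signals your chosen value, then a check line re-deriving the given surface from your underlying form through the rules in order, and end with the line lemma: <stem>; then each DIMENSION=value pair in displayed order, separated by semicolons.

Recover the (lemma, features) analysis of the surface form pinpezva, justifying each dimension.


underlying: pin-pes-va
GRD=zo - signalled by the affix pin-
TOR=fe - signalled by the affix -va
check: pinpesva -> pinpezva -> pinpezva -> pinpezva
lemma: pes; GRD=zo; TOR=fe


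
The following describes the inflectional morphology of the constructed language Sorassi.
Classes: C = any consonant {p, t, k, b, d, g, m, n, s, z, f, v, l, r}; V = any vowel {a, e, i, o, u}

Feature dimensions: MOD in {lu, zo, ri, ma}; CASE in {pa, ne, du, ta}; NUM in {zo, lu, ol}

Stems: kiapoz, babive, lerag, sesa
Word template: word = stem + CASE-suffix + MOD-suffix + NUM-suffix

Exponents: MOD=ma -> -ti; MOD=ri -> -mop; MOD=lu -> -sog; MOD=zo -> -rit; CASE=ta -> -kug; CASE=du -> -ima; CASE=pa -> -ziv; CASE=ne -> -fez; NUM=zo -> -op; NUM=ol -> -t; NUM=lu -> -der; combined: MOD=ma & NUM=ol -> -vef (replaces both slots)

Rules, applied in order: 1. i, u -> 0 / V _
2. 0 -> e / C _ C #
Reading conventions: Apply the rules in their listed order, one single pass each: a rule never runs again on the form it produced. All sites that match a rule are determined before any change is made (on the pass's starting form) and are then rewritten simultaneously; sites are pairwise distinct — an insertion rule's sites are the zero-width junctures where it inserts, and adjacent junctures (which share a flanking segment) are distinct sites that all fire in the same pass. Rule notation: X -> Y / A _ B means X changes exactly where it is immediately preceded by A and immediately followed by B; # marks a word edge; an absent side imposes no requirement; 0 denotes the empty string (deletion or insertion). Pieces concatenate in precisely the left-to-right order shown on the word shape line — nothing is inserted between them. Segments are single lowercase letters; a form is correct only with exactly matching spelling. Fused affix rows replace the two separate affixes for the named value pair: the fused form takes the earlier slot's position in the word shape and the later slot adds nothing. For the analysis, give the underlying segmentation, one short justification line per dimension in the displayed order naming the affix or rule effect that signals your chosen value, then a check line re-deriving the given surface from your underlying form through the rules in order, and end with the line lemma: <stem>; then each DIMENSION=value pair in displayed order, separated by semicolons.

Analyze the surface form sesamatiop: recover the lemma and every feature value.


underlying: sesa-ima-ti-op
MOD=ma - signalled by the affix -ti
CASE=du - signalled by the affix -ima
NUM=zo - signalled by the affix -op
check: sesaimatiop -> sesamatiop -> sesamatiop
lemma: sesa; MOD=ma; CASE=du; NUM=zo


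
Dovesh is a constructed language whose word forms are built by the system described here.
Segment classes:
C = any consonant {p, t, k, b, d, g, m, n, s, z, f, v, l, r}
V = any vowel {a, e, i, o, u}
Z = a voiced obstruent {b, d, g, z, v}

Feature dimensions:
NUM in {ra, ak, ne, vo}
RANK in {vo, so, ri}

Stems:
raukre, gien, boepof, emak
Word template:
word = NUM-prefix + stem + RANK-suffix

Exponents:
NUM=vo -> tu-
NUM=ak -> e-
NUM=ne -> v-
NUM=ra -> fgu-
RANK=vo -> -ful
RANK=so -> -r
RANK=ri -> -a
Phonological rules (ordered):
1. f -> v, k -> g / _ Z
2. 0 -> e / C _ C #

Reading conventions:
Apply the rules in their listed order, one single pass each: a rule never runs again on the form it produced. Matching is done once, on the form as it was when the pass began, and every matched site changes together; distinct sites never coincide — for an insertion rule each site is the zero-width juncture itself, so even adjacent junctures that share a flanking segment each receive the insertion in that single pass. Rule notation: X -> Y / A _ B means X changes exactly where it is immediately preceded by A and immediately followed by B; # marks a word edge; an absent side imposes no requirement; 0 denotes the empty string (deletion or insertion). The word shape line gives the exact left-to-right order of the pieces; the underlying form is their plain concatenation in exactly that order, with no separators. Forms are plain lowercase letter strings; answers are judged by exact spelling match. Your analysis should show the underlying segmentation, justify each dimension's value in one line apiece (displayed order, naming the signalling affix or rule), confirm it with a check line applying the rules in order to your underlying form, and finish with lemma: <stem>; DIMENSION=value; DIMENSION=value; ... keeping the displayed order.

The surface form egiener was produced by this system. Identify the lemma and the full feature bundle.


underlying: e-gien-r
NUM=ak - signalled by the affix e-
RANK=so - signalled by the affix -r
check: egienr -> egienr -> egiener
lemma: gien; NUM=ak; RANK=so


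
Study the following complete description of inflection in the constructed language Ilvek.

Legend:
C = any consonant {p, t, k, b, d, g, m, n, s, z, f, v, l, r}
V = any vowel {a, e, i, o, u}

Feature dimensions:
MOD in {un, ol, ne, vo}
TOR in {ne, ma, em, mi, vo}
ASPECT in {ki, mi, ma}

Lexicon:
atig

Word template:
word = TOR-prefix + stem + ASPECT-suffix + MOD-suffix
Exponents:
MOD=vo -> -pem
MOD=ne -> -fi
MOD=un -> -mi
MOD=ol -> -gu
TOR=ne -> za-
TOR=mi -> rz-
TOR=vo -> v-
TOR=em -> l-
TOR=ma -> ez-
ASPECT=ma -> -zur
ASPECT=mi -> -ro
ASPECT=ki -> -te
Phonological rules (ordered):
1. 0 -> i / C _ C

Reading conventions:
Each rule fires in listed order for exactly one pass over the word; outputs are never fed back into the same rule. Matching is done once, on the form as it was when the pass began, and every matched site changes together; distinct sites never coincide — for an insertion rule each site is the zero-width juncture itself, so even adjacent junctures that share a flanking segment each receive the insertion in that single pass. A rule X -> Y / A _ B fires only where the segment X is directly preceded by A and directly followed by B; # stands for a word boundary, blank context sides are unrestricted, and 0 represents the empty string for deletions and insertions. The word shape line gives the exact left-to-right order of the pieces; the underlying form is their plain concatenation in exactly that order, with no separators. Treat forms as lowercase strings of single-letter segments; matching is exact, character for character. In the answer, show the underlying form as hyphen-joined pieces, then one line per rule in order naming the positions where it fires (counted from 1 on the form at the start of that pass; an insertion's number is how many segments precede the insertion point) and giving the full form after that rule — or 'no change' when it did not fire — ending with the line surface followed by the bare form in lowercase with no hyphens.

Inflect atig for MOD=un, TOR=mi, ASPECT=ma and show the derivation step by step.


underlying: rz-atig-zur-mi
1. 0 -> i / C _ C: inserts after position(s) 1, 6, 9: rizatigizurimi
surface: rizatigizurimi


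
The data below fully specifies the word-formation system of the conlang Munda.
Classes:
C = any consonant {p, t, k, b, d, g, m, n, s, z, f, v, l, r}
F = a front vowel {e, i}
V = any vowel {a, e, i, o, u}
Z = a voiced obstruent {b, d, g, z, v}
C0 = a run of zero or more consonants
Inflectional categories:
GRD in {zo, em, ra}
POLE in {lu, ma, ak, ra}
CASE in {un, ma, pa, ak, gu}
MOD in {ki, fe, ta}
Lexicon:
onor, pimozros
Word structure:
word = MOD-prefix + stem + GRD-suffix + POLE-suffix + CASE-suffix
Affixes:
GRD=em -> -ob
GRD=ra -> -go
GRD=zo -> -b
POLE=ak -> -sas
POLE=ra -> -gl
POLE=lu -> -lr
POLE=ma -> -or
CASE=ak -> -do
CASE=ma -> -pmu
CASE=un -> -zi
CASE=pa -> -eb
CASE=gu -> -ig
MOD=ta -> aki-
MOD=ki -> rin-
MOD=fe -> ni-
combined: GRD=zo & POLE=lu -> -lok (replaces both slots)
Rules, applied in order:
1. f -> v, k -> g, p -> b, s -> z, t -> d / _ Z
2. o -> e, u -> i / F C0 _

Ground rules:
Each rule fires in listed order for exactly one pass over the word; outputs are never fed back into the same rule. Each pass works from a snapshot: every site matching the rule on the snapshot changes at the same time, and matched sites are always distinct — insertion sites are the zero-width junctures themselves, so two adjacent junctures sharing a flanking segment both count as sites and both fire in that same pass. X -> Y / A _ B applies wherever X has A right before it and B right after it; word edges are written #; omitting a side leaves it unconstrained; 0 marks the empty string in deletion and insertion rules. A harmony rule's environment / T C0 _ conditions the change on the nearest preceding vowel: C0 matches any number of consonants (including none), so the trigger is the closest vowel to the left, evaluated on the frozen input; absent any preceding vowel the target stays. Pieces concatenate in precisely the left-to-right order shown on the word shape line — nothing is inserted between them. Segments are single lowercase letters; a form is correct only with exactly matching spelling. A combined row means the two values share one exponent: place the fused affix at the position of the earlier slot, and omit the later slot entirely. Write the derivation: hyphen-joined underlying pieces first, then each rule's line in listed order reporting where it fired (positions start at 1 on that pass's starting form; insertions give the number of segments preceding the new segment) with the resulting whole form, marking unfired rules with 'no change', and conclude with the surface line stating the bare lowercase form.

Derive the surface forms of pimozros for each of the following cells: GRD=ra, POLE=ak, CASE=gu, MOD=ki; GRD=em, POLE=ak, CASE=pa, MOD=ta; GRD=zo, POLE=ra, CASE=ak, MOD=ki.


cell GRD=ra, POLE=ak, CASE=gu, MOD=ki:
underlying: rin-pimozros-go-sas-ig
1. f -> v, k -> g, p -> b, s -> z, t -> d / _ Z: fires at position(s) 11: rinpimozrozgosasig
2. o -> e, u -> i / F C0 _: fires at position(s) 7: rinpimezrozgosasig
surface: rinpimezrozgosasig

cell GRD=em, POLE=ak, CASE=pa, MOD=ta:
underlying: aki-pimozros-ob-sas-eb
1. f -> v, k -> g, p -> b, s -> z, t -> d / _ Z: no change
2. o -> e, u -> i / F C0 _: fires at position(s) 7: akipimezrosobsaseb
surface: akipimezrosobsaseb

cell GRD=zo, POLE=ra, CASE=ak, MOD=ki:
underlying: rin-pimozros-b-gl-do
1. f -> v, k -> g, p -> b, s -> z, t -> d / _ Z: fires at position(s) 11: rinpimozrozbgldo
2. o -> e, u -> i / F C0 _: fires at position(s) 7: rinpimezrozbgldo
surface: rinpimezrozbgldo


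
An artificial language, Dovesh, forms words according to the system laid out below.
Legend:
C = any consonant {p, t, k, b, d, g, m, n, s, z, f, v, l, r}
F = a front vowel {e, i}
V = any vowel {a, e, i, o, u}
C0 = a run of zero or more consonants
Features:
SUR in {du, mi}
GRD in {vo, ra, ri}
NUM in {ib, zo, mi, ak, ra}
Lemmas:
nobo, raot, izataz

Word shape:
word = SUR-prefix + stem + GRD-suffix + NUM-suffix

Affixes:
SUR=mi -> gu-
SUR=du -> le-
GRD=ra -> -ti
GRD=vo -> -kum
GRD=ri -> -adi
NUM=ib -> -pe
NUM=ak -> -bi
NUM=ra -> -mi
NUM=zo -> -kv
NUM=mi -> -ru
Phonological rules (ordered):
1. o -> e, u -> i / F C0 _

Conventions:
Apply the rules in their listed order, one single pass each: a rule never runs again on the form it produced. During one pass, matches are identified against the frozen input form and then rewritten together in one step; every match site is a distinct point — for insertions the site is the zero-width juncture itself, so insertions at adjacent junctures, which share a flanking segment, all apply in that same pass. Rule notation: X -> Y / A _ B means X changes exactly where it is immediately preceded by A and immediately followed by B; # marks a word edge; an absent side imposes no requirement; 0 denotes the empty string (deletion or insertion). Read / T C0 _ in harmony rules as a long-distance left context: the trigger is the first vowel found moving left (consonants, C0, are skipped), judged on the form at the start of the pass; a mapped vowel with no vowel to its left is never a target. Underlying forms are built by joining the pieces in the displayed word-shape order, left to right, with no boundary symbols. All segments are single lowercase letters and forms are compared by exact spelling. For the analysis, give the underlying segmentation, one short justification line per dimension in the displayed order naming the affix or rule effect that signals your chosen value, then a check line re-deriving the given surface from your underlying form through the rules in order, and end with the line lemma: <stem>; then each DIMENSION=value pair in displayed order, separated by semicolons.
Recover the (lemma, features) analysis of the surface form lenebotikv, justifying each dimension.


underlying: le-nobo-ti-kv
SUR=du - signalled by the affix le-
GRD=ra - signalled by the affix -ti
NUM=zo - signalled by the affix -kv
check: lenobotikv -> lenebotikv
lemma: nobo; SUR=du; GRD=ra; NUM=zo


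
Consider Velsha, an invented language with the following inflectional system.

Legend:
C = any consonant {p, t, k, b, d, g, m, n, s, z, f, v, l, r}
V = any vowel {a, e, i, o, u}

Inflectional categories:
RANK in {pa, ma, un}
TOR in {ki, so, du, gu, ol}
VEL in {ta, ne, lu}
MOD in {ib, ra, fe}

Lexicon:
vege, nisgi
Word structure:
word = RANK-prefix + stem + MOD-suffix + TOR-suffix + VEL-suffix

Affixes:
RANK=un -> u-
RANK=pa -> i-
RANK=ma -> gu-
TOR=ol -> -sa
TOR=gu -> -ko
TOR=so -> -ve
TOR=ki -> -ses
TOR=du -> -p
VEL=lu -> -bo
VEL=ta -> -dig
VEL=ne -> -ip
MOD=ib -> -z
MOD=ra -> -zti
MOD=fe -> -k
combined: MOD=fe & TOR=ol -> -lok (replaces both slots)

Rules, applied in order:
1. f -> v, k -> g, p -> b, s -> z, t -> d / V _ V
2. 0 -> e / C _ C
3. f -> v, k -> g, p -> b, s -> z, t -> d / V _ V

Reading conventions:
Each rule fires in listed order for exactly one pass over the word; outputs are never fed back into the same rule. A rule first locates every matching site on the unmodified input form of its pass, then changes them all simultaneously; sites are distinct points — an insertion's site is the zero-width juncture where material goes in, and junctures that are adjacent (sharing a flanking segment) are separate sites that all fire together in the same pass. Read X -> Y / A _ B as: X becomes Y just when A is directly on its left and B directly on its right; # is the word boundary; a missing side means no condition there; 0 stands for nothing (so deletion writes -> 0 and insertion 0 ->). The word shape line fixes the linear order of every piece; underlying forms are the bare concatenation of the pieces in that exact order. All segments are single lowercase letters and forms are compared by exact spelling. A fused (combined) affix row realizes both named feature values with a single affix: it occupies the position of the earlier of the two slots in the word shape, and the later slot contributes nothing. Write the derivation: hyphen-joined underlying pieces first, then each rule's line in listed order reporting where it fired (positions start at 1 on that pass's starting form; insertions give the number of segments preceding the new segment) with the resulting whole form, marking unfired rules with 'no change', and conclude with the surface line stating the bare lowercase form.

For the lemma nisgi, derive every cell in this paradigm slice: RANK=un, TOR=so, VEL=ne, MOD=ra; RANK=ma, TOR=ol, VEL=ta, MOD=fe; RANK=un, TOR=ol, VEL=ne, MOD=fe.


cell RANK=un, TOR=so, VEL=ne, MOD=ra:
underlying: u-nisgi-zti-ve-ip
1. f -> v, k -> g, p -> b, s -> z, t -> d / V _ V: no change
2. 0 -> e / C _ C: inserts after position(s) 4, 7: unisegizetiveip
3. f -> v, k -> g, p -> b, s -> z, t -> d / V _ V: fires at position(s) 4, 10: unizegizediveip
surface: unizegizediveip

cell RANK=ma, TOR=ol, VEL=ta, MOD=fe:
underlying: gu-nisgi-lok-dig
1. f -> v, k -> g, p -> b, s -> z, t -> d / V _ V: no change
2. 0 -> e / C _ C: inserts after position(s) 5, 10: gunisegilokedig
3. f -> v, k -> g, p -> b, s -> z, t -> d / V _ V: fires at position(s) 5, 11: gunizegilogedig
surface: gunizegilogedig

cell RANK=un, TOR=ol, VEL=ne, MOD=fe:
underlying: u-nisgi-lok-ip
1. f -> v, k -> g, p -> b, s -> z, t -> d / V _ V: fires at position(s) 9: unisgilogip
2. 0 -> e / C _ C: inserts after position(s) 4: unisegilogip
3. f -> v, k -> g, p -> b, s -> z, t -> d / V _ V: fires at position(s) 4: unizegilogip
surface: unizegilogip
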